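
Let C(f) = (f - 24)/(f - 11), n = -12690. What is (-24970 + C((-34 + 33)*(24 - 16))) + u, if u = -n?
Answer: -233288/19 ≈ -12278.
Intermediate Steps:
C(f) = (-24 + f)/(-11 + f)
u = 12690 (u = -1*(-12690) = 12690)
(-24970 + C((-34 + 33)*(24 - 16))) + u = (-24970 + (-24 + (-34 + 33)*(24 - 16))/(-11 + (-34 + 33)*(24 - 16))) + 12690 = (-24970 + (-24 - 1*8)/(-11 - 1*8)) + 12690 = (-24970 + (-24 - 8)/(-11 - 8)) + 12690 = (-24970 - 32/(-19)) + 12690 = (-24970 - 1/19*(-32)) + 12690 = (-24970 + 32/19) + 12690 = -474398/19 + 12690 = -233288/19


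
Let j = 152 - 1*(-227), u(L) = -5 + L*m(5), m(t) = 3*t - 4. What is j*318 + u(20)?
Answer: 120737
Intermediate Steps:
m(t) = -4 + 3*t
u(L) = -5 + 11*L (u(L) = -5 + L*(-4 + 3*5) = -5 + L*(-4 + 15) = -5 + L*11 = -5 + 11*L)
j = 379 (j = 152 + 227 = 379)
j*318 + u(20) = 379*318 + (-5 + 11*20) = 120522 + (-5 + 220) = 120522 + 215 = 120737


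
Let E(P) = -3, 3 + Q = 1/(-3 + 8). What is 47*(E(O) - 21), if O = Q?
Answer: -1128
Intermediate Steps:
Q = -14/5 (Q = -3 + 1/(-3 + 8) = -3 + 1/5 = -3 + ⅕ = -14/5 ≈ -2.8000)
O = -14/5 ≈ -2.8000
47*(E(O) - 21) = 47*(-3 - 21) = 47*(-24) = -1128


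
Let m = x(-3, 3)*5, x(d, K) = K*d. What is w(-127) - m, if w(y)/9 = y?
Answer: -1098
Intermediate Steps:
w(y) = 9*y
m = -45 (m = (3*(-3))*5 = -9*5 = -45)
w(-127) - m = 9*(-127) - 1*(-45) = -1143 + 45 = -1098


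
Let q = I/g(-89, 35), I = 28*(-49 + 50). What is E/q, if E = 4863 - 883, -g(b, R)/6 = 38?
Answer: -226860/7 ≈ -32409.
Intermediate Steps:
g(b, R) = -228 (g(b, R) = -6*38 = -228)
I = 28 (I = 28*1 = 28)
q = -7/57 (q = 28/(-228) = 28*(-1/228) = -7/57 ≈ -0.12281)
E = 3980
E/q = 3980/(-7/57) = 3980*(-57/7) = -226860/7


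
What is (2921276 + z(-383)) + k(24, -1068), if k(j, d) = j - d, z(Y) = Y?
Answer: 2921985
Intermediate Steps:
(2921276 + z(-383)) + k(24, -1068) = (2921276 - 383) + (24 - 1*(-1068)) = 2920893 + (24 + 1068) = 2920893 + 1092 = 2921985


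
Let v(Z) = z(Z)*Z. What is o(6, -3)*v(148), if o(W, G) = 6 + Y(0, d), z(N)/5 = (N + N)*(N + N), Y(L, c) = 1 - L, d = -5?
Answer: 453850880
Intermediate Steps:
z(N) = 20*N**2 (z(N) = 5*((N + N)*(N + N)) = 5*((2*N)*(2*N)) = 5*(4*N**2) = 20*N**2)
o(W, G) = 7 (o(W, G) = 6 + (1 - 1*0) = 6 + (1 + 0) = 6 + 1 = 7)
v(Z) = 20*Z**3 (v(Z) = (20*Z**2)*Z = 20*Z**3)
o(6, -3)*v(148) = 7*(20*148**3) = 7*(20*3241792) = 7*64835840 = 453850880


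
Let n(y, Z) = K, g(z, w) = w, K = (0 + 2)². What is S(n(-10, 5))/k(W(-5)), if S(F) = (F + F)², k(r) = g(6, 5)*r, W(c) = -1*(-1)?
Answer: 64/5 ≈ 12.800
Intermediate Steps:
W(c) = 1
K = 4 (K = 2² = 4)
k(r) = 5*r
n(y, Z) = 4
S(F) = 4*F² (S(F) = (2*F)² = 4*F²)
S(n(-10, 5))/k(W(-5)) = (4*4²)/((5*1)) = (4*16)/5 = 64*(⅕) = 64/5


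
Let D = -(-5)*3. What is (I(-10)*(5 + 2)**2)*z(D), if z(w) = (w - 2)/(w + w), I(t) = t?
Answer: -637/3 ≈ -212.33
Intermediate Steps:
D = 15 (D = -1*(-5)*3 = 5*3 = 15)
z(w) = (-2 + w)/(2*w) (z(w) = (-2 + w)/((2*w)) = (-2 + w)*(1/(2*w)) = (-2 + w)/(2*w))
(I(-10)*(5 + 2)**2)*z(D) = (-10*(5 + 2)**2)*((1/2)*(-2 + 15)/15) = (-10*7**2)*((1/2)*(1/15)*13) = -10*49*(13/30) = -490*13/30 = -637/3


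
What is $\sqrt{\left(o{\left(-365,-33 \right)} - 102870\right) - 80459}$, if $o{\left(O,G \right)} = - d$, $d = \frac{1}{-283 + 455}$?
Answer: $\frac{3 i \sqrt{150655703}}{86} \approx 428.17 i$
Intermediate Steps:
$d = \frac{1}{172} \approx 0.005814$
$o{\left(O,G \right)} = - \frac{1}{172}$ ($o{\left(O,G \right)} = \left(-1\right) \frac{1}{172} = - \frac{1}{172}$)
$\sqrt{\left(o{\left(-365,-33 \right)} - 102870\right) - 80459} = \sqrt{\left(- \frac{1}{172} - 102870\right) - 80459} = \sqrt{- \frac{17693641}{172} - 80459} = \sqrt{- \frac{31532589}{172}} = \frac{3 i \sqrt{150655703}}{86}$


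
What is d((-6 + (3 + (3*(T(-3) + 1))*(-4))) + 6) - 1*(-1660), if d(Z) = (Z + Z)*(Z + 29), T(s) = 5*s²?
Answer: 572620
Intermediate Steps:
d(Z) = 2*Z*(29 + Z) (d(Z) = (2*Z)*(29 + Z) = 2*Z*(29 + Z))
d((-6 + (3 + (3*(T(-3) + 1))*(-4))) + 6) - 1*(-1660) = 2*((-6 + (3 + (3*(5*(-3)² + 1))*(-4))) + 6)*(29 + ((-6 + (3 + (3*(5*(-3)² + 1))*(-4))) + 6)) - 1*(-1660) = 2*((-6 + (3 + (3*(5*9 + 1))*(-4))) + 6)*(29 + ((-6 + (3 + (3*(5*9 + 1))*(-4))) + 6)) + 1660 = 2*((-6 + (3 + (3*(45 + 1))*(-4))) + 6)*(29 + ((-6 + (3 + (3*(45 + 1))*(-4))) + 6)) + 1660 = 2*((-6 + (3 + (3*46)*(-4))) + 6)*(29 + ((-6 + (3 + (3*46)*(-4))) + 6)) + 1660 = 2*((-6 + (3 + 138*(-4))) + 6)*(29 + ((-6 + (3 + 138*(-4))) + 6)) + 1660 = 2*((-6 + (3 - 552)) + 6)*(29 + ((-6 + (3 - 552)) + 6)) + 1660 = 2*((-6 - 549) + 6)*(29 + ((-6 - 549) + 6)) + 1660 = 2*(-555 + 6)*(29 + (-555 + 6)) + 1660 = 2*(-549)*(29 - 549) + 1660 = 2*(-549)*(-520) + 1660 = 570960 + 1660 = 572620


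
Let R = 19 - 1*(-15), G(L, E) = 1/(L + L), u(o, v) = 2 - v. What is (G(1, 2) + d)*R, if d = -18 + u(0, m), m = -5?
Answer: -357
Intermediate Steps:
G(L, E) = 1/(2*L)
d = -11 (d = -18 + (2 - 1*(-5)) = -18 + (2 + 5) = -18 + 7 = -11)
R = 34 (R = 19 + 15 = 34)
(G(1, 2) + d)*R = ((1/2)/1 - 11)*34 = ((1/2)*1 - 11)*34 = (1/2 - 11)*34 = -21/2*34 = -357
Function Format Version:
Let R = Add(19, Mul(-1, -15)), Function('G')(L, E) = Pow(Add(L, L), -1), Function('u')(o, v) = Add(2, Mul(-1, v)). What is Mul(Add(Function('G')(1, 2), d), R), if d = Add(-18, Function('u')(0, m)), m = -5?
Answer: -357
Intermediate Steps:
Function('G')(L, E) = Mul(Rational(1, 2), Pow(L, -1)) (Function('G')(L, E) = Pow(Mul(2, L), -1) = Mul(Rational(1, 2), Pow(L, -1)))
d = -11 (d = Add(-18, Add(2, Mul(-1, -5))) = Add(-18, Add(2, 5)) = Add(-18, 7) = -11)
R = 34 (R = Add(19, 15) = 34)
Mul(Add(Function('G')(1, 2), d), R) = Mul(Add(Mul(Rational(1, 2), Pow(1, -1)), -11), 34) = Mul(Add(Mul(Rational(1, 2), 1), -11), 34) = Mul(Add(Rational(1, 2), -11), 34) = Mul(Rational(-21, 2), 34) = -357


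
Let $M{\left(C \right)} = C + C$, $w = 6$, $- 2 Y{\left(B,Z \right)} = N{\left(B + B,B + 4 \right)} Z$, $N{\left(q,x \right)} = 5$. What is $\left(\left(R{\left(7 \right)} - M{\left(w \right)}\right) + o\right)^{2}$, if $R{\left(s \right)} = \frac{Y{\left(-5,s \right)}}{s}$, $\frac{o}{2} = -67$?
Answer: $\frac{88209}{4} \approx 22052.0$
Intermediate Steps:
$o = -134$ ($o = 2 \left(-67\right) = -134$)
$Y{\left(B,Z \right)} = - \frac{5 Z}{2}$
$R{\left(s \right)} = - \frac{5}{2}$ ($R{\left(s \right)} = \frac{\left(- \frac{5}{2}\right) s}{s} = - \frac{5}{2}$)
$M{\left(C \right)} = 2 C$
$\left(\left(R{\left(7 \right)} - M{\left(w \right)}\right) + o\right)^{2} = \left(\left(- \frac{5}{2} - 2 \cdot 6\right) - 134\right)^{2} = \left(\left(- \frac{5}{2} - 12\right) - 134\right)^{2} = \left(- \frac{29}{2} - 134\right)^{2} = \left(- \frac{297}{2}\right)^{2} = \frac{88209}{4}$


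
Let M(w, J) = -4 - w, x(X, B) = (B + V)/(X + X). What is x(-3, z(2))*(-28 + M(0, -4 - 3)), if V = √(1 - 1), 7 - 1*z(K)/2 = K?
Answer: 160/3 ≈ 53.333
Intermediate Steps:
z(K) = 14 - 2*K
V = 0 (V = √0 = 0)
x(X, B) = B/(2*X) (x(X, B) = (B + 0)/(X + X) = B/((2*X)) = B*(1/(2*X)) = B/(2*X))
x(-3, z(2))*(-28 + M(0, -4 - 3)) = ((½)*(14 - 2*2)/(-3))*(-28 + (-4 - 1*0)) = ((½)*(14 - 4)*(-⅓))*(-28 + (-4 + 0)) = ((½)*10*(-⅓))*(-28 - 4) = -5/3*(-32) = 160/3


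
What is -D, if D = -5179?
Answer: 5179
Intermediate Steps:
-D = -1*(-5179) = 5179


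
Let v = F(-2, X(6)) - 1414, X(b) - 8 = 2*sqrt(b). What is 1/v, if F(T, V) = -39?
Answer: -1/1453 ≈ -0.00068823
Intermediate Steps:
X(b) = 8 + 2*sqrt(b)
v = -1453 (v = -39 - 1414 = -1453)
1/v = 1/(-1453) = -1/1453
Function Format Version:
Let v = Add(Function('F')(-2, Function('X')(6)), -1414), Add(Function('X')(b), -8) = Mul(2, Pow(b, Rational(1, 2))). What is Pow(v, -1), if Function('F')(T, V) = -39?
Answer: Rational(-1, 1453) ≈ -0.00068823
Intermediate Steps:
Function('X')(b) = Add(8, Mul(2, Pow(b, Rational(1, 2))))
v = -1453 (v = Add(-39, -1414) = -1453)
Pow(v, -1) = Pow(-1453, -1) = Rational(-1, 1453)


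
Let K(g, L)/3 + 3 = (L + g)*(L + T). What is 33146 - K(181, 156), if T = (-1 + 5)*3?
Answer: -136693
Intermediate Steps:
T = 12 (T = 4*3 = 12)
K(g, L) = -9 + 3*(12 + L)*(L + g) (K(g, L) = -9 + 3*((L + g)*(L + 12)) = -9 + 3*((L + g)*(12 + L)) = -9 + 3*((12 + L)*(L + g)) = -9 + 3*(12 + L)*(L + g))
33146 - K(181, 156) = 33146 - (-9 + 3*156**2 + 36*156 + 36*181 + 3*156*181) = 33146 - (-9 + 3*24336 + 5616 + 6516 + 84708) = 33146 - (-9 + 73008 + 5616 + 6516 + 84708) = 33146 - 1*169839 = 33146 - 169839 = -136693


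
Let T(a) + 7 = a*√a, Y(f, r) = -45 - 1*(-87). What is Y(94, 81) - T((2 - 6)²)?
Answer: -15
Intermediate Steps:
Y(f, r) = 42 (Y(f, r) = -45 + 87 = 42)
T(a) = -7 + a^(3/2) (T(a) = -7 + a*√a = -7 + a^(3/2))
Y(94, 81) - T((2 - 6)²) = 42 - (-7 + ((2 - 6)²)^(3/2)) = 42 - (-7 + ((-4)²)^(3/2)) = 42 - (-7 + 16^(3/2)) = 42 - (-7 + 64) = 42 - 1*57 = 42 - 57 = -15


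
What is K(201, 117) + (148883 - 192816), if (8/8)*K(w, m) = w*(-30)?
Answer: -49963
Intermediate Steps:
K(w, m) = -30*w (K(w, m) = w*(-30) = -30*w)
K(201, 117) + (148883 - 192816) = -30*201 + (148883 - 192816) = -6030 - 43933 = -49963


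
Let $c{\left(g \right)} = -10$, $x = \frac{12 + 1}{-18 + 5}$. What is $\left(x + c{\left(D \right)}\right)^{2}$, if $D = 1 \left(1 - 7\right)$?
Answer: $121$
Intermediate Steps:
$D = -6$ ($D = 1 \left(1 - 7\right) = 1 \left(-6\right) = -6$)
$x = -1$ ($x = \frac{13}{-13} = 13 \left(- \frac{1}{13}\right) = -1$)
$\left(x + c{\left(D \right)}\right)^{2} = \left(-1 - 10\right)^{2} = \left(-11\right)^{2} = 121$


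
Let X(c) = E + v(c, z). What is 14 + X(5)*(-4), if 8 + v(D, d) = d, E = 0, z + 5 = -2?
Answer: 74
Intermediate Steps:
z = -7 (z = -5 - 2 = -7)
v(D, d) = -8 + d
X(c) = -15 (X(c) = 0 + (-8 - 7) = 0 - 15 = -15)
14 + X(5)*(-4) = 14 - 15*(-4) = 14 + 60 = 74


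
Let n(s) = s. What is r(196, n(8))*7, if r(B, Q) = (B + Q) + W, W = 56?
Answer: 1820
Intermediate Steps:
r(B, Q) = 56 + B + Q (r(B, Q) = (B + Q) + 56 = 56 + B + Q)
r(196, n(8))*7 = (56 + 196 + 8)*7 = 260*7 = 1820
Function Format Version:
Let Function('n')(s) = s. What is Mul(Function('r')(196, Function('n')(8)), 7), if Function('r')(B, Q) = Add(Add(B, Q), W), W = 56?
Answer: 1820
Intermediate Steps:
Function('r')(B, Q) = Add(56, B, Q) (Function('r')(B, Q) = Add(Add(B, Q), 56) = Add(56, B, Q))
Mul(Function('r')(196, Function('n')(8)), 7) = Mul(Add(56, 196, 8), 7) = Mul(260, 7) = 1820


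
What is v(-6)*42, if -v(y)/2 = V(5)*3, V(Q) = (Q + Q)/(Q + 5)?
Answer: -252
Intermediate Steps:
V(Q) = 2*Q/(5 + Q) (V(Q) = (2*Q)/(5 + Q) = 2*Q/(5 + Q))
v(y) = -6 (v(y) = -2*2*5/(5 + 5)*3 = -2*2*5/10*3 = -2*2*5*(⅒)*3 = -2*3 = -6)
v(-6)*42 = -6*42 = -252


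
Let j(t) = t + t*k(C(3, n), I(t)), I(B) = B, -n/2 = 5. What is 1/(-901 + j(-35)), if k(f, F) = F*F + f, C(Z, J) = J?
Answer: -1/43461 ≈ -2.3009e-5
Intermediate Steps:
n = -10 (n = -2*5 = -10)
k(f, F) = f + F² (k(f, F) = F² + f = f + F²)
j(t) = t + t*(-10 + t²)
1/(-901 + j(-35)) = 1/(-901 - 35*(-9 + (-35)²)) = 1/(-901 - 35*(-9 + 1225)) = 1/(-901 - 35*1216) = 1/(-901 - 42560) = 1/(-43461) = -1/43461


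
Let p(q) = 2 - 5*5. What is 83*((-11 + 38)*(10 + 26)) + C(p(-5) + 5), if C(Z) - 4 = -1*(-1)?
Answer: 80681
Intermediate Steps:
p(q) = -23 (p(q) = 2 - 25 = -23)
C(Z) = 5 (C(Z) = 4 - 1*(-1) = 4 + 1 = 5)
83*((-11 + 38)*(10 + 26)) + C(p(-5) + 5) = 83*((-11 + 38)*(10 + 26)) + 5 = 83*(27*36) + 5 = 83*972 + 5 = 80676 + 5 = 80681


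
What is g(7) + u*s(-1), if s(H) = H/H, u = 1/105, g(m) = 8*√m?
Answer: 1/105 + 8*√7 ≈ 21.176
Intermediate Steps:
u = 1/105 ≈ 0.0095238
s(H) = 1
g(7) + u*s(-1) = 8*√7 + (1/105)*1 = 8*√7 + 1/105 = 1/105 + 8*√7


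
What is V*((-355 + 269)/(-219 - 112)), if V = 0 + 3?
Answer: 258/331 ≈ 0.77946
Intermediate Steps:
V = 3
V*((-355 + 269)/(-219 - 112)) = 3*((-355 + 269)/(-219 - 112)) = 3*(-86/(-331)) = 3*(-86*(-1/331)) = 3*(86/331) = 258/331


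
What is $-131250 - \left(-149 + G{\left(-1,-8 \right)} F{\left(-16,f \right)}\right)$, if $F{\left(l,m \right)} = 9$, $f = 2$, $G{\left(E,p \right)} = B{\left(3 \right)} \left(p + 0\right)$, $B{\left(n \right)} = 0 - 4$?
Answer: $-131389$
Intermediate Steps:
$B{\left(n \right)} = -4$
$G{\left(E,p \right)} = - 4 p$ ($G{\left(E,p \right)} = - 4 \left(p + 0\right) = - 4 p$)
$-131250 - \left(-149 + G{\left(-1,-8 \right)} F{\left(-16,f \right)}\right) = -131250 - \left(-149 + \left(-4\right) \left(-8\right) 9\right) = -131250 - \left(-149 + 32 \cdot 9\right) = -131250 - \left(-149 + 288\right) = -131250 - 139 = -131389$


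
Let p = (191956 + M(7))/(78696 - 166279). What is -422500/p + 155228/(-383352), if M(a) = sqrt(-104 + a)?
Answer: 680745927132927317369/3531352947990654 - 37003817500*I*sqrt(97)/36847106033 ≈ 1.9277e+5 - 9.8907*I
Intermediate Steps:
p = -191956/87583 - I*sqrt(97)/87583 (p = (191956 + sqrt(-104 + 7))/(78696 - 166279) = (191956 + sqrt(-97))/(-87583) = (191956 + I*sqrt(97))*(-1/87583) = -191956/87583 - I*sqrt(97)/87583 ≈ -2.1917 - 0.00011245*I)
-422500/p + 155228/(-383352) = -422500/(-191956/87583 - I*sqrt(97)/87583) + 155228/(-383352) = -422500/(-191956/87583 - I*sqrt(97)/87583) + 155228*(-1/383352) = -422500/(-191956/87583 - I*sqrt(97)/87583) - 38807/95838 = -38807/95838 - 422500/(-191956/87583 - I*sqrt(97)/87583)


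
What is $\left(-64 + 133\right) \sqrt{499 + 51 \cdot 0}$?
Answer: $69 \sqrt{499} \approx 1541.3$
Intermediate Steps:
$\left(-64 + 133\right) \sqrt{499 + 51 \cdot 0} = 69 \sqrt{499 + 0} = 69 \sqrt{499}$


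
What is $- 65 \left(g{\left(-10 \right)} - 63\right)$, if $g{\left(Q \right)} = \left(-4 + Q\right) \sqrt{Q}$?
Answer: $4095 + 910 i \sqrt{10} \approx 4095.0 + 2877.7 i$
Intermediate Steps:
$g{\left(Q \right)} = \sqrt{Q} \left(-4 + Q\right)$
$- 65 \left(g{\left(-10 \right)} - 63\right) = - 65 \left(\sqrt{-10} \left(-4 - 10\right) - 63\right) = - 65 \left(i \sqrt{10} \left(-14\right) - 63\right) = - 65 \left(- 14 i \sqrt{10} - 63\right) = - 65 \left(-63 - 14 i \sqrt{10}\right) = 4095 + 910 i \sqrt{10}$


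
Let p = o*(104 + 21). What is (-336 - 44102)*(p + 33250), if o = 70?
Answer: -1866396000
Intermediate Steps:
p = 8750 (p = 70*(104 + 21) = 70*125 = 8750)
(-336 - 44102)*(p + 33250) = (-336 - 44102)*(8750 + 33250) = -44438*42000 = -1866396000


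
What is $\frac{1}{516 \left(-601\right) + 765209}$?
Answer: $\frac{1}{455093} \approx 2.1974 \cdot 10^{-6}$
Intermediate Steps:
$\frac{1}{516 \left(-601\right) + 765209} = \frac{1}{-310116 + 765209} = \frac{1}{455093}$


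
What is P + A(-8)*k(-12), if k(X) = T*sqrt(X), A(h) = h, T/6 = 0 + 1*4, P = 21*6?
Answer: 126 - 384*I*sqrt(3) ≈ 126.0 - 665.11*I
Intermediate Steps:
P = 126
T = 24 (T = 6*(0 + 1*4) = 6*(0 + 4) = 6*4 = 24)
k(X) = 24*sqrt(X)
P + A(-8)*k(-12) = 126 - 192*sqrt(-12) = 126 - 192*2*I*sqrt(3) = 126 - 384*I*sqrt(3)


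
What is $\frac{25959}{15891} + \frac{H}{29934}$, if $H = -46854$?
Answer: $\frac{601848}{8808911} \approx 0.068323$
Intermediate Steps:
$\frac{25959}{15891} + \frac{H}{29934} = \frac{25959}{15891} - \frac{46854}{29934} = 25959 \cdot \frac{1}{15891} - \frac{2603}{1663} = \frac{8653}{5297} - \frac{2603}{1663} = \frac{601848}{8808911}$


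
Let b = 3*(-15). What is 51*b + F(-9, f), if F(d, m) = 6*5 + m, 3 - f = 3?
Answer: -2265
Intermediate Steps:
f = 0 (f = 3 - 1*3 = 3 - 3 = 0)
b = -45
F(d, m) = 30 + m
51*b + F(-9, f) = 51*(-45) + (30 + 0) = -2295 + 30 = -2265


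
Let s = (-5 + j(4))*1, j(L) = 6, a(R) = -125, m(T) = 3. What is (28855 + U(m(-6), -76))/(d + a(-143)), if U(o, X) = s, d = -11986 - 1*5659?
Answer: -14428/8885 ≈ -1.6239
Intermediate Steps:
d = -17645 (d = -11986 - 5659 = -17645)
s = 1 (s = (-5 + 6)*1 = 1*1 = 1)
U(o, X) = 1
(28855 + U(m(-6), -76))/(d + a(-143)) = (28855 + 1)/(-17645 - 125) = 28856/(-17770) = 28856*(-1/17770) = -14428/8885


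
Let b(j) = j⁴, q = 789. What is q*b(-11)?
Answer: 11551749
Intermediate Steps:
q*b(-11) = 789*(-11)⁴ = 789*14641 = 11551749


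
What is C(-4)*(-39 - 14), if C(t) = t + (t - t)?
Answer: 212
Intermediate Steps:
C(t) = t (C(t) = t + 0 = t)
C(-4)*(-39 - 14) = -4*(-39 - 14) = -4*(-53) = 212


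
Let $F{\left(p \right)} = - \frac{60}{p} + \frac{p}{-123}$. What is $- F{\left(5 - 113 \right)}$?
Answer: $- \frac{529}{369} \approx -1.4336$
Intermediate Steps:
$F{\left(p \right)} = - \frac{60}{p} - \frac{p}{123}$ ($F{\left(p \right)} = - \frac{60}{p} + p \left(- \frac{1}{123}\right) = - \frac{60}{p} - \frac{p}{123}$)
$- F{\left(5 - 113 \right)} = - (- \frac{60}{5 - 113} - \frac{5 - 113}{123}) = - (- \frac{60}{-108} - - \frac{36}{41}) = - (\left(-60\right) \left(- \frac{1}{108}\right) + \frac{36}{41}) = - (\frac{5}{9} + \frac{36}{41}) = \left(-1\right) \frac{529}{369} = - \frac{529}{369}$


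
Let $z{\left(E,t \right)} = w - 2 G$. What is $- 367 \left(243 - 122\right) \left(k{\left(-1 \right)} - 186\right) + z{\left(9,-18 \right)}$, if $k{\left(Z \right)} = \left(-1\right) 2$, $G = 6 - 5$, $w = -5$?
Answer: $8348509$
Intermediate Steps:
$G = 1$ ($G = 6 - 5 = 1$)
$k{\left(Z \right)} = -2$
$z{\left(E,t \right)} = -7$ ($z{\left(E,t \right)} = -5 - 2 = -7$)
$- 367 \left(243 - 122\right) \left(k{\left(-1 \right)} - 186\right) + z{\left(9,-18 \right)} = - 367 \left(243 - 122\right) \left(-2 - 186\right) - 7 = - 367 \left(243 - 122\right) \left(-188\right) - 7 = - 367 \cdot 121 \left(-188\right) - 7 = \left(-367\right) \left(-22748\right) - 7 = 8348516 - 7 = 8348509$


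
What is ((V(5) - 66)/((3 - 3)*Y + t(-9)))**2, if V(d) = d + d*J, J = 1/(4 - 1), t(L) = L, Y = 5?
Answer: 31684/729 ≈ 43.462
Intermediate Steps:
J = 1/3 ≈ 0.33333
V(d) = 4*d/3 (V(d) = d + d*(1/3) = d + d/3 = 4*d/3)
((V(5) - 66)/((3 - 3)*Y + t(-9)))**2 = (((4/3)*5 - 66)/((3 - 3)*5 - 9))**2 = ((20/3 - 66)/(0*5 - 9))**2 = (-178/(3*(0 - 9)))**2 = (-178/3/(-9))**2 = (-178/3*(-1/9))**2 = (178/27)**2 = 31684/729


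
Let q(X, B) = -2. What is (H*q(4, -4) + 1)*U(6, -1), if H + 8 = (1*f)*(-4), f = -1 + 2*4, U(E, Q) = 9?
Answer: 657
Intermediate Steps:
f = 7 (f = -1 + 8 = 7)
H = -36 (H = -8 + (1*7)*(-4) = -8 + 7*(-4) = -8 - 28 = -36)
(H*q(4, -4) + 1)*U(6, -1) = (-36*(-2) + 1)*9 = (72 + 1)*9 = 73*9 = 657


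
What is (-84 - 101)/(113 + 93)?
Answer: -185/206 ≈ -0.89806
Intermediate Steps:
(-84 - 101)/(113 + 93) = -185/206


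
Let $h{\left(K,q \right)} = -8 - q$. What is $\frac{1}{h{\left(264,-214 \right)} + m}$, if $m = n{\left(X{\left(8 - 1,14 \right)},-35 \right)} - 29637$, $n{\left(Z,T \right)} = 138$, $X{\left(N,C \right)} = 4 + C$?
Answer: $- \frac{1}{29293} \approx -3.4138 \cdot 10^{-5}$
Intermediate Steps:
$m = -29499$ ($m = 138 - 29637 = -29499$)
$\frac{1}{h{\left(264,-214 \right)} + m} = \frac{1}{\left(-8 - -214\right) - 29499} = \frac{1}{\left(-8 + 214\right) - 29499} = \frac{1}{206 - 29499} = \frac{1}{-29293} = - \frac{1}{29293}$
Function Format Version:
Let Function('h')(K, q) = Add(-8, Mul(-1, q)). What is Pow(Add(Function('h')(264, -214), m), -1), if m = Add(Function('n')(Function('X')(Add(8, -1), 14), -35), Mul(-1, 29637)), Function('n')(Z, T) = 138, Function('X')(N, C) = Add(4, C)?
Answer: Rational(-1, 29293) ≈ -3.4138e-5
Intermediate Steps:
m = -29499 (m = Add(138, Mul(-1, 29637)) = Add(138, -29637) = -29499)
Pow(Add(Function('h')(264, -214), m), -1) = Pow(Add(Add(-8, Mul(-1, -214)), -29499), -1) = Pow(Add(Add(-8, 214), -29499), -1) = Pow(Add(206, -29499), -1) = Pow(-29293, -1) = Rational(-1, 29293)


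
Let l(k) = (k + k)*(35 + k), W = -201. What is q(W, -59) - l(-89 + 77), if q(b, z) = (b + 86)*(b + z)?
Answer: 30452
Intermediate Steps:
q(b, z) = (86 + b)*(b + z)
l(k) = 2*k*(35 + k) (l(k) = (2*k)*(35 + k) = 2*k*(35 + k))
q(W, -59) - l(-89 + 77) = ((-201)**2 + 86*(-201) + 86*(-59) - 201*(-59)) - 2*(-89 + 77)*(35 + (-89 + 77)) = (40401 - 17286 - 5074 + 11859) - 2*(-12)*(35 - 12) = 29900 - 2*(-12)*23 = 29900 - 1*(-552) = 29900 + 552 = 30452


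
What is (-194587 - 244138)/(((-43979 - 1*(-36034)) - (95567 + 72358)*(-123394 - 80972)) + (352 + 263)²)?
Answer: -87745/6863706166 ≈ -1.2784e-5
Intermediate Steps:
(-194587 - 244138)/(((-43979 - 1*(-36034)) - (95567 + 72358)*(-123394 - 80972)) + (352 + 263)²) = -438725/(((-43979 + 36034) - 167925*(-204366)) + 615²) = -438725/((-7945 - 1*(-34318160550)) + 378225) = -438725/((-7945 + 34318160550) + 378225) = -438725/(34318152605 + 378225) = -438725/34318530830 = -438725*1/34318530830 = -87745/6863706166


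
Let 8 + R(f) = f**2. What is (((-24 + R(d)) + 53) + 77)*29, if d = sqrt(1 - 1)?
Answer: 2842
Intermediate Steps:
d = 0 (d = sqrt(0) = 0)
R(f) = -8 + f**2
(((-24 + R(d)) + 53) + 77)*29 = (((-24 + (-8 + 0**2)) + 53) + 77)*29 = (((-24 + (-8 + 0)) + 53) + 77)*29 = (((-24 - 8) + 53) + 77)*29 = ((-32 + 53) + 77)*29 = (21 + 77)*29 = 98*29 = 2842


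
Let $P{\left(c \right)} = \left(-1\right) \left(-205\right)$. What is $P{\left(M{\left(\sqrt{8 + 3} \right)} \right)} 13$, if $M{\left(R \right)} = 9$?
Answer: $2665$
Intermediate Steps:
$P{\left(c \right)} = 205$
$P{\left(M{\left(\sqrt{8 + 3} \right)} \right)} 13 = 205 \cdot 13 = 2665$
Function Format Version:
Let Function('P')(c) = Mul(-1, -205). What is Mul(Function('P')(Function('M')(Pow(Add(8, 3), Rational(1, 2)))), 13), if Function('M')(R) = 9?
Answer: 2665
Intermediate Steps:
Function('P')(c) = 205
Mul(Function('P')(Function('M')(Pow(Add(8, 3), Rational(1, 2)))), 13) = Mul(205, 13) = 2665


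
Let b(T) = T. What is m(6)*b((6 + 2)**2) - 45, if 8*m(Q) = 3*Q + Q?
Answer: 147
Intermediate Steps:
m(Q) = Q/2 (m(Q) = (3*Q + Q)/8 = (4*Q)/8 = Q/2)
m(6)*b((6 + 2)**2) - 45 = ((1/2)*6)*(6 + 2)**2 - 45 = 3*8**2 - 45 = 3*64 - 45 = 192 - 45 = 147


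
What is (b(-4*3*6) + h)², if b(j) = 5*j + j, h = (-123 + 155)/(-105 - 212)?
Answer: 18762424576/100489 ≈ 1.8671e+5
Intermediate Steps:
h = -32/317 (h = 32/(-317) = 32*(-1/317) = -32/317 ≈ -0.10095)
b(j) = 6*j
(b(-4*3*6) + h)² = (6*(-4*3*6) - 32/317)² = (6*(-12*6) - 32/317)² = (6*(-72) - 32/317)² = (-432 - 32/317)² = (-136976/317)² = 18762424576/100489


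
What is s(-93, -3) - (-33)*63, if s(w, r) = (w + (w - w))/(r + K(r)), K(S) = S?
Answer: 4189/2 ≈ 2094.5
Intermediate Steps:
s(w, r) = w/(2*r) (s(w, r) = (w + (w - w))/(r + r) = (w + 0)/((2*r)) = w*(1/(2*r)) = w/(2*r))
s(-93, -3) - (-33)*63 = (½)*(-93)/(-3) - (-33)*63 = (½)*(-93)*(-⅓) - 1*(-2079) = 31/2 + 2079 = 4189/2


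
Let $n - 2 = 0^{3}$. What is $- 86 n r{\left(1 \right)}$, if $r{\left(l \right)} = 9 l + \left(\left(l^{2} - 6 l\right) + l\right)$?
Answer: $-860$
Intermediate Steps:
$n = 2$ ($n = 2 + 0^{3} = 2 + 0 = 2$)
$r{\left(l \right)} = l^{2} + 4 l$ ($r{\left(l \right)} = 9 l + \left(l^{2} - 5 l\right) = l^{2} + 4 l$)
$- 86 n r{\left(1 \right)} = \left(-86\right) 2 \cdot 1 \left(4 + 1\right) = - 172 \cdot 1 \cdot 5 = \left(-172\right) 5 = -860$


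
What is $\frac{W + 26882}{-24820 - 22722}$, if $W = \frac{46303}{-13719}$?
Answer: $- \frac{368747855}{652228698} \approx -0.56537$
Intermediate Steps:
$W = - \frac{46303}{13719}$ ($W = 46303 \left(- \frac{1}{13719}\right) = - \frac{46303}{13719} \approx -3.3751$)
$\frac{W + 26882}{-24820 - 22722} = \frac{- \frac{46303}{13719} + 26882}{-24820 - 22722} = \frac{368747855}{13719 \left(-24820 - 22722\right)} = \frac{368747855}{13719 \left(-47542\right)} = \frac{368747855}{13719} \left(- \frac{1}{47542}\right) = - \frac{368747855}{652228698}$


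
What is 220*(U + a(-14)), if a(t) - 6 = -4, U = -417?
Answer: -91300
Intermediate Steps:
a(t) = 2 (a(t) = 6 - 4 = 2)
220*(U + a(-14)) = 220*(-417 + 2) = 220*(-415) = -91300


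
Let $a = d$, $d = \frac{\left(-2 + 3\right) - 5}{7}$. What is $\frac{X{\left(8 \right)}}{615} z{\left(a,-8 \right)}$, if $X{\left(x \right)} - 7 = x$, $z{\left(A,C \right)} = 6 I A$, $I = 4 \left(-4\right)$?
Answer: $\frac{384}{287} \approx 1.338$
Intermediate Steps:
$I = -16$
$d = - \frac{4}{7}$ ($d = \left(1 - 5\right) \frac{1}{7} = \left(-4\right) \frac{1}{7} = - \frac{4}{7} \approx -0.57143$)
$a = - \frac{4}{7} \approx -0.57143$
$z{\left(A,C \right)} = - 96 A$ ($z{\left(A,C \right)} = 6 \left(-16\right) A = - 96 A$)
$X{\left(x \right)} = 7 + x$
$\frac{X{\left(8 \right)}}{615} z{\left(a,-8 \right)} = \frac{7 + 8}{615} \left(\left(-96\right) \left(- \frac{4}{7}\right)\right) = 15 \cdot \frac{1}{615} \cdot \frac{384}{7} = \frac{1}{41} \cdot \frac{384}{7} = \frac{384}{287}$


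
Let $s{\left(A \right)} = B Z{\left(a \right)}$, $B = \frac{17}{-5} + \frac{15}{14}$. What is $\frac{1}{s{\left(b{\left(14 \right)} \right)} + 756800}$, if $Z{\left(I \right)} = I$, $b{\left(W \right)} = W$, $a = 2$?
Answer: $\frac{35}{26487837} \approx 1.3214 \cdot 10^{-6}$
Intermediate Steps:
$B = - \frac{163}{70}$ ($B = 17 \left(- \frac{1}{5}\right) + 15 \cdot \frac{1}{14} = - \frac{17}{5} + \frac{15}{14} = - \frac{163}{70} \approx -2.3286$)
$s{\left(A \right)} = - \frac{163}{35}$ ($s{\left(A \right)} = \left(- \frac{163}{70}\right) 2 = - \frac{163}{35}$)
$\frac{1}{s{\left(b{\left(14 \right)} \right)} + 756800} = \frac{1}{- \frac{163}{35} + 756800} = \frac{1}{\frac{26487837}{35}} = \frac{35}{26487837}$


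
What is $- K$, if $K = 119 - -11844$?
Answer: $-11963$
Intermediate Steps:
$K = 11963$ ($K = 119 + 11844 = 11963$)
$- K = \left(-1\right) 11963 = -11963$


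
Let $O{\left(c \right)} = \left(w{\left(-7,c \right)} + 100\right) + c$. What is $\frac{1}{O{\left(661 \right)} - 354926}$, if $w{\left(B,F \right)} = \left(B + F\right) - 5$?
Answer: $- \frac{1}{353516} \approx -2.8287 \cdot 10^{-6}$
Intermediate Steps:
$w{\left(B,F \right)} = -5 + B + F$
$O{\left(c \right)} = 88 + 2 c$ ($O{\left(c \right)} = \left(\left(-5 - 7 + c\right) + 100\right) + c = \left(\left(-12 + c\right) + 100\right) + c = \left(88 + c\right) + c = 88 + 2 c$)
$\frac{1}{O{\left(661 \right)} - 354926} = \frac{1}{\left(88 + 2 \cdot 661\right) - 354926} = \frac{1}{\left(88 + 1322\right) - 354926} = \frac{1}{1410 - 354926} = \frac{1}{-353516} = - \frac{1}{353516}$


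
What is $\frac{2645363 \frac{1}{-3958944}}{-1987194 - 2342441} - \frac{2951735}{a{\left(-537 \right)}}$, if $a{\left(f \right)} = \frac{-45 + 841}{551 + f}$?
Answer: $- \frac{177082666769905857163}{3411015718582560} \approx -51915.0$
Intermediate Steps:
$a{\left(f \right)} = \frac{796}{551 + f}$
$\frac{2645363 \frac{1}{-3958944}}{-1987194 - 2342441} - \frac{2951735}{a{\left(-537 \right)}} = \frac{2645363 \frac{1}{-3958944}}{-1987194 - 2342441} - \frac{2951735}{796 \frac{1}{551 - 537}} = \frac{2645363 \left(- \frac{1}{3958944}\right)}{-1987194 - 2342441} - \frac{2951735}{796 \cdot \frac{1}{14}} = - \frac{2645363}{3958944 \left(-4329635\right)} - \frac{2951735}{796 \cdot \frac{1}{14}} = \left(- \frac{2645363}{3958944}\right) \left(- \frac{1}{4329635}\right) - \frac{2951735}{\frac{398}{7}} = \frac{2645363}{17140782505440} - \frac{20662145}{398} = - \frac{177082666769905857163}{3411015718582560}$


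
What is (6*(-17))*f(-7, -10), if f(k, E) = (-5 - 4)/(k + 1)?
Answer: -153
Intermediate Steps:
f(k, E) = -9/(1 + k)
(6*(-17))*f(-7, -10) = (6*(-17))*(-9/(1 - 7)) = -(-918)/(-6) = -(-918)*(-1)/6 = -102*3/2 = -153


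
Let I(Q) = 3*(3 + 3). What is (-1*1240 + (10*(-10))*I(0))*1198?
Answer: -3641920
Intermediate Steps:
I(Q) = 18 (I(Q) = 3*6 = 18)
(-1*1240 + (10*(-10))*I(0))*1198 = (-1*1240 + (10*(-10))*18)*1198 = (-1240 - 100*18)*1198 = (-1240 - 1800)*1198 = -3040*1198 = -3641920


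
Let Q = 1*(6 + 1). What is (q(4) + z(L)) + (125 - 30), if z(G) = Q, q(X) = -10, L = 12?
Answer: 92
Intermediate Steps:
Q = 7 (Q = 1*7 = 7)
z(G) = 7
(q(4) + z(L)) + (125 - 30) = (-10 + 7) + (125 - 30) = -3 + 95 = 92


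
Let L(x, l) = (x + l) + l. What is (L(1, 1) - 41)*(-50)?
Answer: 1900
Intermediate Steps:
L(x, l) = x + 2*l (L(x, l) = (l + x) + l = x + 2*l)
(L(1, 1) - 41)*(-50) = ((1 + 2*1) - 41)*(-50) = ((1 + 2) - 41)*(-50) = (3 - 41)*(-50) = -38*(-50) = 1900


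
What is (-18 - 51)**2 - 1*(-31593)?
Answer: 36354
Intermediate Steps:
(-18 - 51)**2 - 1*(-31593) = (-69)**2 + 31593 = 4761 + 31593 = 36354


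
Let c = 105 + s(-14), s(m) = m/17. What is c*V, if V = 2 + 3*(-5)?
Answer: -23023/17 ≈ -1354.3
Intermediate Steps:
s(m) = m/17 (s(m) = m*(1/17) = m/17)
V = -13 (V = 2 - 15 = -13)
c = 1771/17 (c = 105 + (1/17)*(-14) = 105 - 14/17 = 1771/17 ≈ 104.18)
c*V = (1771/17)*(-13) = -23023/17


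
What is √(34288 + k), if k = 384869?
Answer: 3*√46573 ≈ 647.42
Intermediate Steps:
√(34288 + k) = √(34288 + 384869) = √419157 = 3*√46573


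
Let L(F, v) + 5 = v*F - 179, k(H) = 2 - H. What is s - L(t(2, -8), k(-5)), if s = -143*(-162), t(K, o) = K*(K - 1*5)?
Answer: 23392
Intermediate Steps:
t(K, o) = K*(-5 + K) (t(K, o) = K*(K - 5) = K*(-5 + K))
s = 23166
L(F, v) = -184 + F*v (L(F, v) = -5 + (v*F - 179) = -5 + (F*v - 179) = -5 + (-179 + F*v) = -184 + F*v)
s - L(t(2, -8), k(-5)) = 23166 - (-184 + (2*(-5 + 2))*(2 - 1*(-5))) = 23166 - (-184 + (2*(-3))*(2 + 5)) = 23166 - (-184 - 6*7) = 23166 - (-184 - 42) = 23166 - 1*(-226) = 23166 + 226 = 23392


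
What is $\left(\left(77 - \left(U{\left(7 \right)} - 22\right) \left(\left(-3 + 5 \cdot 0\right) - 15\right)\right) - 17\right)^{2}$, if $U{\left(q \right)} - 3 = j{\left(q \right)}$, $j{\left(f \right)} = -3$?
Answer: $112896$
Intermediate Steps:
$U{\left(q \right)} = 0$ ($U{\left(q \right)} = 3 - 3 = 0$)
$\left(\left(77 - \left(U{\left(7 \right)} - 22\right) \left(\left(-3 + 5 \cdot 0\right) - 15\right)\right) - 17\right)^{2} = \left(\left(77 - \left(0 - 22\right) \left(\left(-3 + 5 \cdot 0\right) - 15\right)\right) - 17\right)^{2} = \left(\left(77 - - 22 \left(\left(-3 + 0\right) - 15\right)\right) - 17\right)^{2} = \left(\left(77 - - 22 \left(-3 - 15\right)\right) - 17\right)^{2} = \left(\left(77 - \left(-22\right) \left(-18\right)\right) - 17\right)^{2} = \left(\left(77 - 396\right) - 17\right)^{2} = \left(-319 - 17\right)^{2} = \left(-336\right)^{2} = 112896$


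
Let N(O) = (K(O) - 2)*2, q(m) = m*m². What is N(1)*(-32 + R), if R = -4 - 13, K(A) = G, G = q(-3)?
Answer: 2842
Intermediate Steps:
q(m) = m³
G = -27 (G = (-3)³ = -27)
K(A) = -27
N(O) = -58 (N(O) = (-27 - 2)*2 = -29*2 = -58)
R = -17
N(1)*(-32 + R) = -58*(-32 - 17) = -58*(-49) = 2842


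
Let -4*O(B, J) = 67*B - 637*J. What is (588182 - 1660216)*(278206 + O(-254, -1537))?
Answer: -80816891141/2 ≈ -4.0408e+10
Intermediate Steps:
O(B, J) = -67*B/4 + 637*J/4 (O(B, J) = -(67*B - 637*J)/4 = -(-637*J + 67*B)/4 = -67*B/4 + 637*J/4)
(588182 - 1660216)*(278206 + O(-254, -1537)) = (588182 - 1660216)*(278206 + (-67/4*(-254) + (637/4)*(-1537))) = -1072034*(278206 + (8509/2 - 979069/4)) = -1072034*(278206 - 962051/4) = -1072034*150773/4 = -80816891141/2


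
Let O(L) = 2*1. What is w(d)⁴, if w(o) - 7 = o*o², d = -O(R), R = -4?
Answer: 1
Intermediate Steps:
O(L) = 2
d = -2 (d = -1*2 = -2)
w(o) = 7 + o³ (w(o) = 7 + o*o² = 7 + o³)
w(d)⁴ = (7 + (-2)³)⁴ = (7 - 8)⁴ = (-1)⁴ = 1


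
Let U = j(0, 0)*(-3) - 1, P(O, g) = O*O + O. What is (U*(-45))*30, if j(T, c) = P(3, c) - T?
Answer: 49950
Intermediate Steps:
P(O, g) = O + O² (P(O, g) = O² + O = O + O²)
j(T, c) = 12 - T (j(T, c) = 3*(1 + 3) - T = 3*4 - T = 12 - T)
U = -37 (U = (12 - 1*0)*(-3) - 1 = (12 + 0)*(-3) - 1 = 12*(-3) - 1 = -36 - 1 = -37)
(U*(-45))*30 = -37*(-45)*30 = 1665*30 = 49950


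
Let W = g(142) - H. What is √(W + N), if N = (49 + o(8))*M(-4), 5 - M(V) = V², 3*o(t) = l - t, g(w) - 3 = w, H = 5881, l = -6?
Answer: I*√56013/3 ≈ 78.89*I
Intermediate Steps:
g(w) = 3 + w
W = -5736 (W = (3 + 142) - 1*5881 = 145 - 5881 = -5736)
o(t) = -2 - t/3 (o(t) = (-6 - t)/3 = -2 - t/3)
M(V) = 5 - V²
N = -1463/3 (N = (49 + (-2 - ⅓*8))*(5 - 1*(-4)²) = (49 + (-2 - 8/3))*(5 - 1*16) = (49 - 14/3)*(5 - 16) = (133/3)*(-11) = -1463/3 ≈ -487.67)
√(W + N) = √(-5736 - 1463/3) = √(-18671/3) = I*√56013/3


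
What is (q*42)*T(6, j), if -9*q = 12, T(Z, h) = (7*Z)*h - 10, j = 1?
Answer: -1792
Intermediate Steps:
T(Z, h) = -10 + 7*Z*h (T(Z, h) = 7*Z*h - 10 = -10 + 7*Z*h)
q = -4/3 (q = -⅑*12 = -4/3 ≈ -1.3333)
(q*42)*T(6, j) = (-4/3*42)*(-10 + 7*6*1) = -56*(-10 + 42) = -56*32 = -1792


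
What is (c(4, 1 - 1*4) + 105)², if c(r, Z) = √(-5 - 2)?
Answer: (105 + I*√7)² ≈ 11018.0 + 555.61*I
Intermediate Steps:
c(r, Z) = I*√7 (c(r, Z) = √(-7) = I*√7)
(c(4, 1 - 1*4) + 105)² = (I*√7 + 105)² = (105 + I*√7)²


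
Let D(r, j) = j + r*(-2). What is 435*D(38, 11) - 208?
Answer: -28483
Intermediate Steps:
D(r, j) = j - 2*r
435*D(38, 11) - 208 = 435*(11 - 2*38) - 208 = 435*(11 - 76) - 208 = 435*(-65) - 208 = -28275 - 208 = -28483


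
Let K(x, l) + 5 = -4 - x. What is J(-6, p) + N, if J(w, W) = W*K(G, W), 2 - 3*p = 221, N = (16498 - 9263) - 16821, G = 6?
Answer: -8491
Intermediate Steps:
K(x, l) = -9 - x (K(x, l) = -5 + (-4 - x) = -9 - x)
N = -9586 (N = 7235 - 16821 = -9586)
p = -73 (p = ⅔ - ⅓*221 = ⅔ - 221/3 = -73)
J(w, W) = -15*W (J(w, W) = W*(-9 - 1*6) = W*(-9 - 6) = W*(-15) = -15*W)
J(-6, p) + N = -15*(-73) - 9586 = 1095 - 9586 = -8491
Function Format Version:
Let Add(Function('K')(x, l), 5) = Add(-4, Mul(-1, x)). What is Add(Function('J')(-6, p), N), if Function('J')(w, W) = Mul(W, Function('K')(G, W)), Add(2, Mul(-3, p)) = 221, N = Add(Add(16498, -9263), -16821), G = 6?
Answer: -8491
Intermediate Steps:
Function('K')(x, l) = Add(-9, Mul(-1, x)) (Function('K')(x, l) = Add(-5, Add(-4, Mul(-1, x))) = Add(-9, Mul(-1, x)))
N = -9586 (N = Add(7235, -16821) = -9586)
p = -73 (p = Add(Rational(2, 3), Mul(Rational(-1, 3), 221)) = Add(Rational(2, 3), Rational(-221, 3)) = -73)
Function('J')(w, W) = Mul(-15, W) (Function('J')(w, W) = Mul(W, Add(-9, Mul(-1, 6))) = Mul(W, Add(-9, -6)) = Mul(W, -15) = Mul(-15, W))
Add(Function('J')(-6, p), N) = Add(Mul(-15, -73), -9586) = Add(1095, -9586) = -8491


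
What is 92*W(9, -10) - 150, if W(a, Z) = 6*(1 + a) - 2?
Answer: 5186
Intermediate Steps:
W(a, Z) = 4 + 6*a (W(a, Z) = (6 + 6*a) - 2 = 4 + 6*a)
92*W(9, -10) - 150 = 92*(4 + 6*9) - 150 = 92*(4 + 54) - 150 = 92*58 - 150 = 5336 - 150 = 5186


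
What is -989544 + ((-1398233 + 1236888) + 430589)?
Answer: -720300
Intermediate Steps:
-989544 + ((-1398233 + 1236888) + 430589) = -989544 + (-161345 + 430589) = -989544 + 269244 = -720300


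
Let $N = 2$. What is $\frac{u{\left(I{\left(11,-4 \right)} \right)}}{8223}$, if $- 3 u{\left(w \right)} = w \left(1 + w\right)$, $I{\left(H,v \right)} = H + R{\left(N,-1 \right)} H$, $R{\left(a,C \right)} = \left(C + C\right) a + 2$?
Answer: $- \frac{110}{24669} \approx -0.004459$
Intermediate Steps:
$R{\left(a,C \right)} = 2 + 2 C a$ ($R{\left(a,C \right)} = 2 C a + 2 = 2 + 2 C a$)
$I{\left(H,v \right)} = - H$ ($I{\left(H,v \right)} = H + \left(2 + 2 \left(-1\right) 2\right) H = H + \left(2 - 4\right) H = H - 2 H = - H$)
$u{\left(w \right)} = - \frac{w \left(1 + w\right)}{3}$
$\frac{u{\left(I{\left(11,-4 \right)} \right)}}{8223} = \frac{\left(- \frac{1}{3}\right) \left(\left(-1\right) 11\right) \left(1 - 11\right)}{8223} = \left(- \frac{1}{3}\right) \left(-11\right) \left(1 - 11\right) \frac{1}{8223} = \left(- \frac{1}{3}\right) \left(-11\right) \left(-10\right) \frac{1}{8223} = \left(- \frac{110}{3}\right) \frac{1}{8223} = - \frac{110}{24669}$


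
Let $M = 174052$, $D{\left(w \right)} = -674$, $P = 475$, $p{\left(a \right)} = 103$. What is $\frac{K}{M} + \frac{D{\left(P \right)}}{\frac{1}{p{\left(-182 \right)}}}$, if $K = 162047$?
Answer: $- \frac{12082875897}{174052} \approx -69421.0$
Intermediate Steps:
$\frac{K}{M} + \frac{D{\left(P \right)}}{\frac{1}{p{\left(-182 \right)}}} = \frac{162047}{174052} - \frac{674}{\frac{1}{103}} = 162047 \cdot \frac{1}{174052} - 674 \frac{1}{\frac{1}{103}} = \frac{162047}{174052} - 69422 = - \frac{12082875897}{174052}$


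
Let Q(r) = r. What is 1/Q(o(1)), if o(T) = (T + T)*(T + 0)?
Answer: 1/2 ≈ 0.50000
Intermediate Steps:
o(T) = 2*T**2 (o(T) = (2*T)*T = 2*T**2)
1/Q(o(1)) = 1/(2*1**2) = 1/(2*1) = 1/2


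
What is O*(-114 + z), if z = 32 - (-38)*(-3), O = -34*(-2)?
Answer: -13328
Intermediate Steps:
O = 68
z = -82 (z = 32 - 1*114 = 32 - 114 = -82)
O*(-114 + z) = 68*(-114 - 82) = 68*(-196) = -13328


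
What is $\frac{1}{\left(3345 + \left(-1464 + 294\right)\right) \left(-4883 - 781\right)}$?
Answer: $- \frac{1}{12319200} \approx -8.1174 \cdot 10^{-8}$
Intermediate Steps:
$\frac{1}{\left(3345 + \left(-1464 + 294\right)\right) \left(-4883 - 781\right)} = \frac{1}{\left(3345 - 1170\right) \left(-5664\right)} = \frac{1}{2175 \left(-5664\right)} = \frac{1}{-12319200} = - \frac{1}{12319200}$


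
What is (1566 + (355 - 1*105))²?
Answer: 3297856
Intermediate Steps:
(1566 + (355 - 1*105))² = (1566 + (355 - 105))² = (1566 + 250)² = 1816² = 3297856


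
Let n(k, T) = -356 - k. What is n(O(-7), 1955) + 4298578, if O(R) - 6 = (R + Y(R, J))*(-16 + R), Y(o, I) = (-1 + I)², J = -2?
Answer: 4298262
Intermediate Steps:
O(R) = 6 + (-16 + R)*(9 + R) (O(R) = 6 + (R + (-1 - 2)²)*(-16 + R) = 6 + (R + (-3)²)*(-16 + R) = 6 + (R + 9)*(-16 + R) = 6 + (9 + R)*(-16 + R) = 6 + (-16 + R)*(9 + R))
n(O(-7), 1955) + 4298578 = (-356 - (-138 + (-7)² - 7*(-7))) + 4298578 = (-356 - (-138 + 49 + 49)) + 4298578 = (-356 - 1*(-40)) + 4298578 = (-356 + 40) + 4298578 = -316 + 4298578 = 4298262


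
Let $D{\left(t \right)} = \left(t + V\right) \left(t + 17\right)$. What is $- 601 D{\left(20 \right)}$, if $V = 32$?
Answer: $-1156324$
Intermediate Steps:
$D{\left(t \right)} = \left(17 + t\right) \left(32 + t\right)$ ($D{\left(t \right)} = \left(t + 32\right) \left(t + 17\right) = \left(32 + t\right) \left(17 + t\right) = \left(17 + t\right) \left(32 + t\right)$)
$- 601 D{\left(20 \right)} = - 601 \left(544 + 20^{2} + 49 \cdot 20\right) = - 601 \left(544 + 400 + 980\right) = \left(-601\right) 1924 = -1156324$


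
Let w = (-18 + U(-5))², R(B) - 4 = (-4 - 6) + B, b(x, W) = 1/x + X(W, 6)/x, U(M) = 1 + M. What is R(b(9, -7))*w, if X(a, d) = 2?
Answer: -8228/3 ≈ -2742.7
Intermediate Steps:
b(x, W) = 3/x (b(x, W) = 1/x + 2/x = 3/x)
R(B) = -6 + B (R(B) = 4 + ((-4 - 6) + B) = 4 + (-10 + B) = -6 + B)
w = 484 (w = (-18 + (1 - 5))² = (-18 - 4)² = (-22)² = 484)
R(b(9, -7))*w = (-6 + 3/9)*484 = (-6 + 3*(⅑))*484 = (-6 + ⅓)*484 = -17/3*484 = -8228/3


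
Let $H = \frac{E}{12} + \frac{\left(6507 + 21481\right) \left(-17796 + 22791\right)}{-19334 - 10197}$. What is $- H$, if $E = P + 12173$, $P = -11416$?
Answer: $\frac{1655245753}{354372} \approx 4670.9$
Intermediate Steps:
$E = 757$ ($E = -11416 + 12173 = 757$)
$H = - \frac{1655245753}{354372}$ ($H = \frac{757}{12} + \frac{\left(6507 + 21481\right) \left(-17796 + 22791\right)}{-19334 - 10197} = 757 \cdot \frac{1}{12} + \frac{27988 \cdot 4995}{-29531} = \frac{757}{12} + 139800060 \left(- \frac{1}{29531}\right) = \frac{757}{12} - \frac{139800060}{29531} = - \frac{1655245753}{354372} \approx -4670.9$)
$- H = \left(-1\right) \left(- \frac{1655245753}{354372}\right) = \frac{1655245753}{354372}$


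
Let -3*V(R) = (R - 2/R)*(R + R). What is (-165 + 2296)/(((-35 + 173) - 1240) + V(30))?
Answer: -6393/5102 ≈ -1.2530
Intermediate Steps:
V(R) = -2*R*(R - 2/R)/3 (V(R) = -(R - 2/R)*(R + R)/3 = -(R - 2/R)*2*R/3 = -2*R*(R - 2/R)/3)
(-165 + 2296)/(((-35 + 173) - 1240) + V(30)) = (-165 + 2296)/(((-35 + 173) - 1240) + (4/3 - ⅔*30²)) = 2131/((138 - 1240) + (4/3 - ⅔*900)) = 2131/(-1102 + (4/3 - 600)) = 2131/(-1102 - 1796/3) = 2131/(-5102/3) = 2131*(-3/5102) = -6393/5102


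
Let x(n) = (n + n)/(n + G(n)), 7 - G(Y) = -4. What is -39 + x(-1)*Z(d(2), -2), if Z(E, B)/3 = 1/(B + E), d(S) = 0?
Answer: -387/10 ≈ -38.700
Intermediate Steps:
G(Y) = 11 (G(Y) = 7 - 1*(-4) = 7 + 4 = 11)
x(n) = 2*n/(11 + n) (x(n) = (n + n)/(n + 11) = (2*n)/(11 + n) = 2*n/(11 + n))
Z(E, B) = 3/(B + E)
-39 + x(-1)*Z(d(2), -2) = -39 + (2*(-1)/(11 - 1))*(3/(-2 + 0)) = -39 + (2*(-1)/10)*(3/(-2)) = -39 + (2*(-1)*(1/10))*(3*(-1/2)) = -39 - 1/5*(-3/2) = -39 + 3/10 = -387/10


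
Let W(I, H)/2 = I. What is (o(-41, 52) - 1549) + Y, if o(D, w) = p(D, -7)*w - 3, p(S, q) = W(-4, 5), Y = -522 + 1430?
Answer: -1060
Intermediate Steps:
Y = 908
W(I, H) = 2*I
p(S, q) = -8 (p(S, q) = 2*(-4) = -8)
o(D, w) = -3 - 8*w (o(D, w) = -8*w - 3 = -3 - 8*w)
(o(-41, 52) - 1549) + Y = ((-3 - 8*52) - 1549) + 908 = ((-3 - 416) - 1549) + 908 = (-419 - 1549) + 908 = -1968 + 908 = -1060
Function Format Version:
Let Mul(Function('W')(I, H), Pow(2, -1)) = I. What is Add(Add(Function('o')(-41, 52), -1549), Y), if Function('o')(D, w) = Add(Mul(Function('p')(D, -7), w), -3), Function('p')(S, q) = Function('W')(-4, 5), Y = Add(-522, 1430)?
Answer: -1060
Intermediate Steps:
Y = 908
Function('W')(I, H) = Mul(2, I)
Function('p')(S, q) = -8 (Function('p')(S, q) = Mul(2, -4) = -8)
Function('o')(D, w) = Add(-3, Mul(-8, w)) (Function('o')(D, w) = Add(Mul(-8, w), -3) = Add(-3, Mul(-8, w)))
Add(Add(Function('o')(-41, 52), -1549), Y) = Add(Add(Add(-3, Mul(-8, 52)), -1549), 908) = Add(Add(Add(-3, -416), -1549), 908) = Add(Add(-419, -1549), 908) = Add(-1968, 908) = -1060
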